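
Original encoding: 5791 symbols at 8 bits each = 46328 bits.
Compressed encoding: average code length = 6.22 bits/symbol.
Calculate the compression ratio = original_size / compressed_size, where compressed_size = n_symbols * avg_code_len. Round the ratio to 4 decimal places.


original_size = n_symbols * orig_bits = 5791 * 8 = 46328 bits
compressed_size = n_symbols * avg_code_len = 5791 * 6.22 = 36020.02 bits
ratio = original_size / compressed_size = 46328 / 36020.02 = 1.2862

Compression ratio = 1.2862


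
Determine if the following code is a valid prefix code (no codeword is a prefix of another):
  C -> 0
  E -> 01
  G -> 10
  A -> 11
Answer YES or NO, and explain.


Checking each pair (does one codeword prefix another?):
  C='0' vs E='01': prefix -- VIOLATION

NO -- this is NOT a valid prefix code. C (0) is a prefix of E (01).


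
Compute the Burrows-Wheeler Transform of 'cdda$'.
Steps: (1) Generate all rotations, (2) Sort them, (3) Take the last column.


Rotations (sorted):
  0: $cdda -> last char: a
  1: a$cdd -> last char: d
  2: cdda$ -> last char: $
  3: da$cd -> last char: d
  4: dda$c -> last char: c


BWT = ad$dc


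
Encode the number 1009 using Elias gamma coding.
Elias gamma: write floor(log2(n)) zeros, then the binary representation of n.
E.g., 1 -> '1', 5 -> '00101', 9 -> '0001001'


num_bits = floor(log2(1009)) + 1 = 10
leading_zeros = num_bits - 1 = 9
binary(1009) = 1111110001

Elias gamma(1009) = '000000000' + '1111110001' = 0000000001111110001 (19 bits)


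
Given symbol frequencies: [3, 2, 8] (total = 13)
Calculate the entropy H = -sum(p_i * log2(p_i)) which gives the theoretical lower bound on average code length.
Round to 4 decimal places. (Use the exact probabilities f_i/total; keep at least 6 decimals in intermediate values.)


Per-symbol terms -p_i * log2(p_i) with p_i = f_i/13:
  p = 3/13 = 0.230769: log2(p) = -2.115477, -p*log2(p) = 0.488187
  p = 2/13 = 0.153846: log2(p) = -2.700440, -p*log2(p) = 0.415452
  p = 8/13 = 0.615385: log2(p) = -0.700440, -p*log2(p) = 0.431040
H = 0.488187 + 0.415452 + 0.431040 = 1.334679

H = 1.3347 bits/symbol


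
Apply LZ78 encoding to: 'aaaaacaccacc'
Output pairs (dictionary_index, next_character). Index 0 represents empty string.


LZ78 encoding steps:
Dictionary: {0: ''}
Step 1: w='' (idx 0), next='a' -> output (0, 'a'), add 'a' as idx 1
Step 2: w='a' (idx 1), next='a' -> output (1, 'a'), add 'aa' as idx 2
Step 3: w='aa' (idx 2), next='c' -> output (2, 'c'), add 'aac' as idx 3
Step 4: w='a' (idx 1), next='c' -> output (1, 'c'), add 'ac' as idx 4
Step 5: w='' (idx 0), next='c' -> output (0, 'c'), add 'c' as idx 5
Step 6: w='ac' (idx 4), next='c' -> output (4, 'c'), add 'acc' as idx 6


Encoded: [(0, 'a'), (1, 'a'), (2, 'c'), (1, 'c'), (0, 'c'), (4, 'c')]


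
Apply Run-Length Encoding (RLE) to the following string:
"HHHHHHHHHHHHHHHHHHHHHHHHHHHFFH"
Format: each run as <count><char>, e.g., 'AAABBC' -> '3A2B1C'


Scanning runs left to right:
  i=0: run of 'H' x 27 -> '27H'
  i=27: run of 'F' x 2 -> '2F'
  i=29: run of 'H' x 1 -> '1H'

RLE = 27H2F1H


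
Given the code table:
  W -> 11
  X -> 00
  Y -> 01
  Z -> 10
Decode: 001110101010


Decoding:
00 -> X
11 -> W
10 -> Z
10 -> Z
10 -> Z
10 -> Z


Result: XWZZZZ


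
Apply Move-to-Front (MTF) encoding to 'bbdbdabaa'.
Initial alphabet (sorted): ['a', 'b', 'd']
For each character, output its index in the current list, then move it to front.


MTF encoding:
'b': index 1 in ['a', 'b', 'd'] -> ['b', 'a', 'd']
'b': index 0 in ['b', 'a', 'd'] -> ['b', 'a', 'd']
'd': index 2 in ['b', 'a', 'd'] -> ['d', 'b', 'a']
'b': index 1 in ['d', 'b', 'a'] -> ['b', 'd', 'a']
'd': index 1 in ['b', 'd', 'a'] -> ['d', 'b', 'a']
'a': index 2 in ['d', 'b', 'a'] -> ['a', 'd', 'b']
'b': index 2 in ['a', 'd', 'b'] -> ['b', 'a', 'd']
'a': index 1 in ['b', 'a', 'd'] -> ['a', 'b', 'd']
'a': index 0 in ['a', 'b', 'd'] -> ['a', 'b', 'd']


Output: [1, 0, 2, 1, 1, 2, 2, 1, 0]


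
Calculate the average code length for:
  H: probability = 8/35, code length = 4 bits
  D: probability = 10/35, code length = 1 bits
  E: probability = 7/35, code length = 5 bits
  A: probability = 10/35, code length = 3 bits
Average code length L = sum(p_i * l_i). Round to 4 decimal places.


Weighted contributions p_i * l_i:
  H: (8/35) * 4 = 32/35
  D: (10/35) * 1 = 10/35
  E: (7/35) * 5 = 35/35
  A: (10/35) * 3 = 30/35
Sum = (32 + 10 + 35 + 30)/35 = 107/35

L = 107/35 = 3.0571 bits/symbol


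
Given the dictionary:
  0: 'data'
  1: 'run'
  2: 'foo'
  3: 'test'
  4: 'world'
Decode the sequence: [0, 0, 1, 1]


Look up each index in the dictionary:
  0 -> 'data'
  0 -> 'data'
  1 -> 'run'
  1 -> 'run'

Decoded: "data data run run"


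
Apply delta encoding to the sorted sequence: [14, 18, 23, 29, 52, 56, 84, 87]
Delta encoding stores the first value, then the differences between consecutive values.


First value: 14
Deltas:
  18 - 14 = 4
  23 - 18 = 5
  29 - 23 = 6
  52 - 29 = 23
  56 - 52 = 4
  84 - 56 = 28
  87 - 84 = 3


Delta encoded: [14, 4, 5, 6, 23, 4, 28, 3]


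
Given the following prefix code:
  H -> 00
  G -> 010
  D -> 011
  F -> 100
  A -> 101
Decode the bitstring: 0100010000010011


Decoding step by step:
Bits 010 -> G
Bits 00 -> H
Bits 100 -> F
Bits 00 -> H
Bits 010 -> G
Bits 011 -> D


Decoded message: GHFHGD


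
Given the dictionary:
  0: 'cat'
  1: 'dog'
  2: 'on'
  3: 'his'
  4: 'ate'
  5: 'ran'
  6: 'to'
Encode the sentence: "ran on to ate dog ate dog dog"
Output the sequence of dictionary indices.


Look up each word in the dictionary:
  'ran' -> 5
  'on' -> 2
  'to' -> 6
  'ate' -> 4
  'dog' -> 1
  'ate' -> 4
  'dog' -> 1
  'dog' -> 1

Encoded: [5, 2, 6, 4, 1, 4, 1, 1]


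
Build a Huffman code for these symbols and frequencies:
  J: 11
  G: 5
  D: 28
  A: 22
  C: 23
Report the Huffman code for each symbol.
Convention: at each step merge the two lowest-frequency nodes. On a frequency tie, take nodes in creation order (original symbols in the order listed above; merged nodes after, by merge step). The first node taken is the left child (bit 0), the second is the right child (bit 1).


Huffman tree construction:
Step 1: Merge G(5) + J(11) = 16
Step 2: Merge (G+J)(16) + A(22) = 38
Step 3: Merge C(23) + D(28) = 51
Step 4: Merge ((G+J)+A)(38) + (C+D)(51) = 89
Read each symbol's code off the tree from the root (left child = 0, right child = 1).

Codes:
  J: 001 (length 3)
  G: 000 (length 3)
  D: 11 (length 2)
  A: 01 (length 2)
  C: 10 (length 2)
Average code length: 194/89 = 2.1798 bits/symbol


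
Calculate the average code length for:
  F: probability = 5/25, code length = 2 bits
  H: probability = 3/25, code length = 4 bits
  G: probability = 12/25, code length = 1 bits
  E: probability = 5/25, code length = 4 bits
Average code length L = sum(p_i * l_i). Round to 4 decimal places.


Weighted contributions p_i * l_i:
  F: (5/25) * 2 = 10/25
  H: (3/25) * 4 = 12/25
  G: (12/25) * 1 = 12/25
  E: (5/25) * 4 = 20/25
Sum = (10 + 12 + 12 + 20)/25 = 54/25

L = 54/25 = 2.1600 bits/symbol


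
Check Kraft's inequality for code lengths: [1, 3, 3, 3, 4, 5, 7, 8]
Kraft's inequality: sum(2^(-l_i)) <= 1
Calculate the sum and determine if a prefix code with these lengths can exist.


Sum = 2^(-1) + 2^(-3) + 2^(-3) + 2^(-3) + 2^(-4) + 2^(-5) + 2^(-7) + 2^(-8)
    = 0.5 + 0.125 + 0.125 + 0.125 + 0.0625 + 0.03125 + 0.0078125 + 0.00390625
    = 251/256 = 0.98046875
Since 0.98046875 <= 1, Kraft's inequality IS satisfied.
A prefix code with these lengths CAN exist.

Kraft sum = 0.98046875. Satisfied.


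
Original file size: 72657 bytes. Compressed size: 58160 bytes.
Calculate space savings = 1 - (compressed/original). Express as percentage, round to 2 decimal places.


ratio = compressed/original = 58160/72657 = 0.800473
savings = 1 - ratio = 1 - 0.800473 = 0.199527
as a percentage: 0.199527 * 100 = 19.95%

Space savings = 1 - 58160/72657 = 19.95%


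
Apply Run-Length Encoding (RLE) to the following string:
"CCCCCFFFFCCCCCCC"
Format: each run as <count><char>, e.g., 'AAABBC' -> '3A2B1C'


Scanning runs left to right:
  i=0: run of 'C' x 5 -> '5C'
  i=5: run of 'F' x 4 -> '4F'
  i=9: run of 'C' x 7 -> '7C'

RLE = 5C4F7C


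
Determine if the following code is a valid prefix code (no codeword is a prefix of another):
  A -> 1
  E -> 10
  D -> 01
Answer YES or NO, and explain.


Checking each pair (does one codeword prefix another?):
  A='1' vs E='10': prefix -- VIOLATION

NO -- this is NOT a valid prefix code. A (1) is a prefix of E (10).


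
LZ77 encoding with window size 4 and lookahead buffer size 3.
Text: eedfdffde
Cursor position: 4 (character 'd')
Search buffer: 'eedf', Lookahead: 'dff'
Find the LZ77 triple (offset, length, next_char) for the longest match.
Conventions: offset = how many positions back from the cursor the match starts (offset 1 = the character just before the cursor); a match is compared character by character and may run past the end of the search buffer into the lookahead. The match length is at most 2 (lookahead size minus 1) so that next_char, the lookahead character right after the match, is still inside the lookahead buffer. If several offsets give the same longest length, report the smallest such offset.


Try each offset into the search buffer:
  offset=1 (pos 3, char 'f'): match length 0
  offset=2 (pos 2, char 'd'): match length 2
  offset=3 (pos 1, char 'e'): match length 0
  offset=4 (pos 0, char 'e'): match length 0
Longest match has length 2 at offset 2.
next_char = character at position 4 + 2 = 6 -> 'f'

Best match: offset=2, length=2 (matching 'df' starting at position 2)
LZ77 triple: (2, 2, 'f')


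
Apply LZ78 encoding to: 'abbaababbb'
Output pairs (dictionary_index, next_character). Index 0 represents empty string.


LZ78 encoding steps:
Dictionary: {0: ''}
Step 1: w='' (idx 0), next='a' -> output (0, 'a'), add 'a' as idx 1
Step 2: w='' (idx 0), next='b' -> output (0, 'b'), add 'b' as idx 2
Step 3: w='b' (idx 2), next='a' -> output (2, 'a'), add 'ba' as idx 3
Step 4: w='a' (idx 1), next='b' -> output (1, 'b'), add 'ab' as idx 4
Step 5: w='ab' (idx 4), next='b' -> output (4, 'b'), add 'abb' as idx 5
Step 6: w='b' (idx 2), end of input -> output (2, '')


Encoded: [(0, 'a'), (0, 'b'), (2, 'a'), (1, 'b'), (4, 'b'), (2, '')]


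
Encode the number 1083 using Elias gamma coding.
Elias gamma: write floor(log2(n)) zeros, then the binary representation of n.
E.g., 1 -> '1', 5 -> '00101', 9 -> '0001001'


num_bits = floor(log2(1083)) + 1 = 11
leading_zeros = num_bits - 1 = 10
binary(1083) = 10000111011

Elias gamma(1083) = '0000000000' + '10000111011' = 000000000010000111011 (21 bits)


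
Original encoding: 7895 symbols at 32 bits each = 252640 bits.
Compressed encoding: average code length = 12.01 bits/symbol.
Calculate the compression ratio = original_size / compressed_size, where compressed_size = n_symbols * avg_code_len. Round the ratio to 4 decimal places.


original_size = n_symbols * orig_bits = 7895 * 32 = 252640 bits
compressed_size = n_symbols * avg_code_len = 7895 * 12.01 = 94818.95 bits
ratio = original_size / compressed_size = 252640 / 94818.95 = 2.6644

Compression ratio = 2.6644


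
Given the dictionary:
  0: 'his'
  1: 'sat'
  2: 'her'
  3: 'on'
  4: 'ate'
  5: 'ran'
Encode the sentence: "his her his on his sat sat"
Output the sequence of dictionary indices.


Look up each word in the dictionary:
  'his' -> 0
  'her' -> 2
  'his' -> 0
  'on' -> 3
  'his' -> 0
  'sat' -> 1
  'sat' -> 1

Encoded: [0, 2, 0, 3, 0, 1, 1]


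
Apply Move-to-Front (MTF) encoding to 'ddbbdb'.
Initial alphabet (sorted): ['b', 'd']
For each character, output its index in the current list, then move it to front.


MTF encoding:
'd': index 1 in ['b', 'd'] -> ['d', 'b']
'd': index 0 in ['d', 'b'] -> ['d', 'b']
'b': index 1 in ['d', 'b'] -> ['b', 'd']
'b': index 0 in ['b', 'd'] -> ['b', 'd']
'd': index 1 in ['b', 'd'] -> ['d', 'b']
'b': index 1 in ['d', 'b'] -> ['b', 'd']


Output: [1, 0, 1, 0, 1, 1]


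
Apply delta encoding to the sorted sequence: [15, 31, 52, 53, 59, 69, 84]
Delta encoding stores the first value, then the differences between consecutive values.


First value: 15
Deltas:
  31 - 15 = 16
  52 - 31 = 21
  53 - 52 = 1
  59 - 53 = 6
  69 - 59 = 10
  84 - 69 = 15


Delta encoded: [15, 16, 21, 1, 6, 10, 15]


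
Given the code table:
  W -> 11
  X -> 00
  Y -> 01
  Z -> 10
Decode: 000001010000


Decoding:
00 -> X
00 -> X
01 -> Y
01 -> Y
00 -> X
00 -> X


Result: XXYYXX


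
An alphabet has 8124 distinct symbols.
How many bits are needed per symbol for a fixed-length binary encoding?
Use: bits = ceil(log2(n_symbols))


log2(8124) = 12.988
Bracket: 2^12 = 4096 < 8124 <= 2^13 = 8192
So ceil(log2(8124)) = 13

bits = ceil(log2(8124)) = ceil(12.988) = 13 bits


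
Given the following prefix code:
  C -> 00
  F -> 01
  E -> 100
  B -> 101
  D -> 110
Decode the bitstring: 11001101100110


Decoding step by step:
Bits 110 -> D
Bits 01 -> F
Bits 101 -> B
Bits 100 -> E
Bits 110 -> D


Decoded message: DFBED


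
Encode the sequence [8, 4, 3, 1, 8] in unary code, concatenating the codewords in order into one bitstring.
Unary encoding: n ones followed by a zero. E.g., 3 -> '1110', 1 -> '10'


Encode each number as n ones followed by a terminating 0:
  8 -> 111111110 (9 bits)
  4 -> 11110 (5 bits)
  3 -> 1110 (4 bits)
  1 -> 10 (2 bits)
  8 -> 111111110 (9 bits)
Total length = 9 + 5 + 4 + 2 + 9 = 29 bits.

Unary([8, 4, 3, 1, 8]) = 11111111011110111010111111110 (29 bits)


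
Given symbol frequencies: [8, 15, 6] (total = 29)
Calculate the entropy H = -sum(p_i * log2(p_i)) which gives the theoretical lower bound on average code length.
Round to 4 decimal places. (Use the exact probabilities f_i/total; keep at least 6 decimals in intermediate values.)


Per-symbol terms -p_i * log2(p_i) with p_i = f_i/29:
  p = 8/29 = 0.275862: log2(p) = -1.857981, -p*log2(p) = 0.512546
  p = 15/29 = 0.517241: log2(p) = -0.951090, -p*log2(p) = 0.491943
  p = 6/29 = 0.206897: log2(p) = -2.273018, -p*log2(p) = 0.470280
H = 0.512546 + 0.491943 + 0.470280 = 1.474769

H = 1.4748 bits/symbol


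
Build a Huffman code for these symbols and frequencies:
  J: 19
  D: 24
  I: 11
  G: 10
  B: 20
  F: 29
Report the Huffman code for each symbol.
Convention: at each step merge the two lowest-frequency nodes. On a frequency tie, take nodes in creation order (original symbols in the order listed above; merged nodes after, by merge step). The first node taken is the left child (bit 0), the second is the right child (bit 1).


Huffman tree construction:
Step 1: Merge G(10) + I(11) = 21
Step 2: Merge J(19) + B(20) = 39
Step 3: Merge (G+I)(21) + D(24) = 45
Step 4: Merge F(29) + (J+B)(39) = 68
Step 5: Merge ((G+I)+D)(45) + (F+(J+B))(68) = 113
Read each symbol's code off the tree from the root (left child = 0, right child = 1).

Codes:
  J: 110 (length 3)
  D: 01 (length 2)
  I: 001 (length 3)
  G: 000 (length 3)
  B: 111 (length 3)
  F: 10 (length 2)
Average code length: 286/113 = 2.5310 bits/symbol


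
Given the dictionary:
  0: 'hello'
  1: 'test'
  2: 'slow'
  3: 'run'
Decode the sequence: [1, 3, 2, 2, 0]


Look up each index in the dictionary:
  1 -> 'test'
  3 -> 'run'
  2 -> 'slow'
  2 -> 'slow'
  0 -> 'hello'

Decoded: "test run slow slow hello"


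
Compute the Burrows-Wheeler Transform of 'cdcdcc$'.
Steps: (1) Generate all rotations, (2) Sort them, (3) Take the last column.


Rotations (sorted):
  0: $cdcdcc -> last char: c
  1: c$cdcdc -> last char: c
  2: cc$cdcd -> last char: d
  3: cdcc$cd -> last char: d
  4: cdcdcc$ -> last char: $
  5: dcc$cdc -> last char: c
  6: dcdcc$c -> last char: c


BWT = ccdd$cc


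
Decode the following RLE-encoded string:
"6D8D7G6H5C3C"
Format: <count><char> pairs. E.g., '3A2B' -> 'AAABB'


Expanding each <count><char> pair:
  6D -> 'DDDDDD'
  8D -> 'DDDDDDDD'
  7G -> 'GGGGGGG'
  6H -> 'HHHHHH'
  5C -> 'CCCCC'
  3C -> 'CCC'

Decoded = DDDDDDDDDDDDDDGGGGGGGHHHHHHCCCCCCCC


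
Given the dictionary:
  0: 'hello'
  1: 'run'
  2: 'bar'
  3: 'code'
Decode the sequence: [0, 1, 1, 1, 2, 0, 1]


Look up each index in the dictionary:
  0 -> 'hello'
  1 -> 'run'
  1 -> 'run'
  1 -> 'run'
  2 -> 'bar'
  0 -> 'hello'
  1 -> 'run'

Decoded: "hello run run run bar hello run"


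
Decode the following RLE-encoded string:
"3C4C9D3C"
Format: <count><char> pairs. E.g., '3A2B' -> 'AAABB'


Expanding each <count><char> pair:
  3C -> 'CCC'
  4C -> 'CCCC'
  9D -> 'DDDDDDDDD'
  3C -> 'CCC'

Decoded = CCCCCCCDDDDDDDDDCCC


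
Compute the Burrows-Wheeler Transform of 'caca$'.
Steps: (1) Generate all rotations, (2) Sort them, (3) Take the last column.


Rotations (sorted):
  0: $caca -> last char: a
  1: a$cac -> last char: c
  2: aca$c -> last char: c
  3: ca$ca -> last char: a
  4: caca$ -> last char: $


BWT = acca$


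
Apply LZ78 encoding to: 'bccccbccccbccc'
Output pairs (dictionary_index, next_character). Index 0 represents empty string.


LZ78 encoding steps:
Dictionary: {0: ''}
Step 1: w='' (idx 0), next='b' -> output (0, 'b'), add 'b' as idx 1
Step 2: w='' (idx 0), next='c' -> output (0, 'c'), add 'c' as idx 2
Step 3: w='c' (idx 2), next='c' -> output (2, 'c'), add 'cc' as idx 3
Step 4: w='c' (idx 2), next='b' -> output (2, 'b'), add 'cb' as idx 4
Step 5: w='cc' (idx 3), next='c' -> output (3, 'c'), add 'ccc' as idx 5
Step 6: w='cb' (idx 4), next='c' -> output (4, 'c'), add 'cbc' as idx 6
Step 7: w='cc' (idx 3), end of input -> output (3, '')


Encoded: [(0, 'b'), (0, 'c'), (2, 'c'), (2, 'b'), (3, 'c'), (4, 'c'), (3, '')]


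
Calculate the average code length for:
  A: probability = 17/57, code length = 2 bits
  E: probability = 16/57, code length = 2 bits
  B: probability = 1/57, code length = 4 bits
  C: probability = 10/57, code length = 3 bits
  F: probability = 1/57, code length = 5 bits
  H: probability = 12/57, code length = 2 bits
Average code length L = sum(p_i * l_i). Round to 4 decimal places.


Weighted contributions p_i * l_i:
  A: (17/57) * 2 = 34/57
  E: (16/57) * 2 = 32/57
  B: (1/57) * 4 = 4/57
  C: (10/57) * 3 = 30/57
  F: (1/57) * 5 = 5/57
  H: (12/57) * 2 = 24/57
Sum = (34 + 32 + 4 + 30 + 5 + 24)/57 = 129/57

L = 129/57 = 2.2632 bits/symbol


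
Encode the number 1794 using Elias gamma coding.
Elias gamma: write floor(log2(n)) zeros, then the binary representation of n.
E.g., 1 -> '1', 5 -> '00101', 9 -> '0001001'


num_bits = floor(log2(1794)) + 1 = 11
leading_zeros = num_bits - 1 = 10
binary(1794) = 11100000010

Elias gamma(1794) = '0000000000' + '11100000010' = 000000000011100000010 (21 bits)


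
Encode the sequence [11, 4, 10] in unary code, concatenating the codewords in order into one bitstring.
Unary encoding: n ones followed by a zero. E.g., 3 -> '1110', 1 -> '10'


Encode each number as n ones followed by a terminating 0:
  11 -> 111111111110 (12 bits)
  4 -> 11110 (5 bits)
  10 -> 11111111110 (11 bits)
Total length = 12 + 5 + 11 = 28 bits.

Unary([11, 4, 10]) = 1111111111101111011111111110 (28 bits)


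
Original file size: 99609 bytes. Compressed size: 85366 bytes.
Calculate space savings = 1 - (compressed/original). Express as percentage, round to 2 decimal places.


ratio = compressed/original = 85366/99609 = 0.857011
savings = 1 - ratio = 1 - 0.857011 = 0.142989
as a percentage: 0.142989 * 100 = 14.3%

Space savings = 1 - 85366/99609 = 14.3%


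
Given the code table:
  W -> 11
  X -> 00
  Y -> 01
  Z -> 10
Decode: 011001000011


Decoding:
01 -> Y
10 -> Z
01 -> Y
00 -> X
00 -> X
11 -> W


Result: YZYXXW


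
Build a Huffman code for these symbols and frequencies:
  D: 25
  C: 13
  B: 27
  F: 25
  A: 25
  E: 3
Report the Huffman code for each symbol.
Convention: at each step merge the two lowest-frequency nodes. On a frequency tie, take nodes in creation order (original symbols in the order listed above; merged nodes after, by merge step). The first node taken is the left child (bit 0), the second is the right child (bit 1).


Huffman tree construction:
Step 1: Merge E(3) + C(13) = 16
Step 2: Merge (E+C)(16) + D(25) = 41
Step 3: Merge F(25) + A(25) = 50
Step 4: Merge B(27) + ((E+C)+D)(41) = 68
Step 5: Merge (F+A)(50) + (B+((E+C)+D))(68) = 118
Read each symbol's code off the tree from the root (left child = 0, right child = 1).

Codes:
  D: 111 (length 3)
  C: 1101 (length 4)
  B: 10 (length 2)
  F: 00 (length 2)
  A: 01 (length 2)
  E: 1100 (length 4)
Average code length: 293/118 = 2.4831 bits/symbol


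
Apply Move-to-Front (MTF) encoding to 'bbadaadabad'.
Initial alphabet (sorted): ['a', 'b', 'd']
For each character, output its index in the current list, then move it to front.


MTF encoding:
'b': index 1 in ['a', 'b', 'd'] -> ['b', 'a', 'd']
'b': index 0 in ['b', 'a', 'd'] -> ['b', 'a', 'd']
'a': index 1 in ['b', 'a', 'd'] -> ['a', 'b', 'd']
'd': index 2 in ['a', 'b', 'd'] -> ['d', 'a', 'b']
'a': index 1 in ['d', 'a', 'b'] -> ['a', 'd', 'b']
'a': index 0 in ['a', 'd', 'b'] -> ['a', 'd', 'b']
'd': index 1 in ['a', 'd', 'b'] -> ['d', 'a', 'b']
'a': index 1 in ['d', 'a', 'b'] -> ['a', 'd', 'b']
'b': index 2 in ['a', 'd', 'b'] -> ['b', 'a', 'd']
'a': index 1 in ['b', 'a', 'd'] -> ['a', 'b', 'd']
'd': index 2 in ['a', 'b', 'd'] -> ['d', 'a', 'b']


Output: [1, 0, 1, 2, 1, 0, 1, 1, 2, 1, 2]


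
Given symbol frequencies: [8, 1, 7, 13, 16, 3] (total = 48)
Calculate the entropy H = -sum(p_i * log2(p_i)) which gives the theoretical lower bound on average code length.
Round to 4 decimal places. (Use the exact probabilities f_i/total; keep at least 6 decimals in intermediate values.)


Per-symbol terms -p_i * log2(p_i) with p_i = f_i/48:
  p = 8/48 = 0.166667: log2(p) = -2.584963, -p*log2(p) = 0.430827
  p = 1/48 = 0.020833: log2(p) = -5.584963, -p*log2(p) = 0.116353
  p = 7/48 = 0.145833: log2(p) = -2.777608, -p*log2(p) = 0.405068
  p = 13/48 = 0.270833: log2(p) = -1.884523, -p*log2(p) = 0.510392
  p = 16/48 = 0.333333: log2(p) = -1.584963, -p*log2(p) = 0.528321
  p = 3/48 = 0.062500: log2(p) = -4.000000, -p*log2(p) = 0.250000
H = 0.430827 + 0.116353 + 0.405068 + 0.510392 + 0.528321 + 0.250000 = 2.240961

H = 2.241 bits/symbol


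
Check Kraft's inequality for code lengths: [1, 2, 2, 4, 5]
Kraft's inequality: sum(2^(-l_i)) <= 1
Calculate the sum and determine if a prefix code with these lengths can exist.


Sum = 2^(-1) + 2^(-2) + 2^(-2) + 2^(-4) + 2^(-5)
    = 0.5 + 0.25 + 0.25 + 0.0625 + 0.03125
    = 35/32 = 1.09375
Since 1.09375 > 1, Kraft's inequality is NOT satisfied.
A prefix code with these lengths CANNOT exist.

Kraft sum = 1.09375. Not satisfied.


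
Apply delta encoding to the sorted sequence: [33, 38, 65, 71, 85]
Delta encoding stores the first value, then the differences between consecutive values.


First value: 33
Deltas:
  38 - 33 = 5
  65 - 38 = 27
  71 - 65 = 6
  85 - 71 = 14


Delta encoded: [33, 5, 27, 6, 14]


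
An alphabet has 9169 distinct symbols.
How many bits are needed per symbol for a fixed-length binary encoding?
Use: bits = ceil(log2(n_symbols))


log2(9169) = 13.1625
Bracket: 2^13 = 8192 < 9169 <= 2^14 = 16384
So ceil(log2(9169)) = 14

bits = ceil(log2(9169)) = ceil(13.1625) = 14 bits


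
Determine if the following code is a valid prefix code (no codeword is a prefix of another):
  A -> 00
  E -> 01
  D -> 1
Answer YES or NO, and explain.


Checking each pair (does one codeword prefix another?):
  A='00' vs E='01': no prefix
  A='00' vs D='1': no prefix
  E='01' vs A='00': no prefix
  E='01' vs D='1': no prefix
  D='1' vs A='00': no prefix
  D='1' vs E='01': no prefix
No violation found over all pairs.

YES -- this is a valid prefix code. No codeword is a prefix of any other codeword.


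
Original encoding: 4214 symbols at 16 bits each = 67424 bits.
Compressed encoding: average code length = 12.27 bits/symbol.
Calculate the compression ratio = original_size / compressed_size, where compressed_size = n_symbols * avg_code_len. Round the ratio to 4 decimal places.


original_size = n_symbols * orig_bits = 4214 * 16 = 67424 bits
compressed_size = n_symbols * avg_code_len = 4214 * 12.27 = 51705.78 bits
ratio = original_size / compressed_size = 67424 / 51705.78 = 1.304

Compression ratio = 1.304


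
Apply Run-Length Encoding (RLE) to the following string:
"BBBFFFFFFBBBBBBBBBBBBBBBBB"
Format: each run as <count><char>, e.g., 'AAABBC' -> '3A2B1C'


Scanning runs left to right:
  i=0: run of 'B' x 3 -> '3B'
  i=3: run of 'F' x 6 -> '6F'
  i=9: run of 'B' x 17 -> '17B'

RLE = 3B6F17B


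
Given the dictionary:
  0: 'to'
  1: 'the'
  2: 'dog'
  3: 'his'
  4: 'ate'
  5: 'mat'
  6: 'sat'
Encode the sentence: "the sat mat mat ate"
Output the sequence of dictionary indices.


Look up each word in the dictionary:
  'the' -> 1
  'sat' -> 6
  'mat' -> 5
  'mat' -> 5
  'ate' -> 4

Encoded: [1, 6, 5, 5, 4]


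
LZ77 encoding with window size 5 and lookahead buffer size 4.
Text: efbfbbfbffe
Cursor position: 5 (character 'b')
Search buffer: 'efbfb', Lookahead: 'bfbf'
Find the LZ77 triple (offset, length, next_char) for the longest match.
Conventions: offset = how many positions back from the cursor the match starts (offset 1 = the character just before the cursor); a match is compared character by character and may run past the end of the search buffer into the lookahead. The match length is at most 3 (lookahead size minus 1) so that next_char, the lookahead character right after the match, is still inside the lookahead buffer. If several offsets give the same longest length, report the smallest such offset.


Try each offset into the search buffer:
  offset=1 (pos 4, char 'b'): match length 1
  offset=2 (pos 3, char 'f'): match length 0
  offset=3 (pos 2, char 'b'): match length 3
  offset=4 (pos 1, char 'f'): match length 0
  offset=5 (pos 0, char 'e'): match length 0
Longest match has length 3 at offset 3.
next_char = character at position 5 + 3 = 8 -> 'f'

Best match: offset=3, length=3 (matching 'bfb' starting at position 2)
LZ77 triple: (3, 3, 'f')


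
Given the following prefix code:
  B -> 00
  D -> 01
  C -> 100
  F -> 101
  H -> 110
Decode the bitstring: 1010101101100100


Decoding step by step:
Bits 101 -> F
Bits 01 -> D
Bits 01 -> D
Bits 101 -> F
Bits 100 -> C
Bits 100 -> C


Decoded message: FDDFCC


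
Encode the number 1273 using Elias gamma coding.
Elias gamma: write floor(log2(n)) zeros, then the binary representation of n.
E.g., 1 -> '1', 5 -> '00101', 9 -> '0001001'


num_bits = floor(log2(1273)) + 1 = 11
leading_zeros = num_bits - 1 = 10
binary(1273) = 10011111001

Elias gamma(1273) = '0000000000' + '10011111001' = 000000000010011111001 (21 bits)


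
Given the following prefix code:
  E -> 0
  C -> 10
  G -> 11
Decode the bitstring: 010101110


Decoding step by step:
Bits 0 -> E
Bits 10 -> C
Bits 10 -> C
Bits 11 -> G
Bits 10 -> C


Decoded message: ECCGC


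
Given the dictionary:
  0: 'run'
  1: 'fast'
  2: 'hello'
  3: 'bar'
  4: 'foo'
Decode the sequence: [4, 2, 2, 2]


Look up each index in the dictionary:
  4 -> 'foo'
  2 -> 'hello'
  2 -> 'hello'
  2 -> 'hello'

Decoded: "foo hello hello hello"


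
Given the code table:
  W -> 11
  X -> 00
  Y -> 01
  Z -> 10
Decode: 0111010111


Decoding:
01 -> Y
11 -> W
01 -> Y
01 -> Y
11 -> W


Result: YWYYW


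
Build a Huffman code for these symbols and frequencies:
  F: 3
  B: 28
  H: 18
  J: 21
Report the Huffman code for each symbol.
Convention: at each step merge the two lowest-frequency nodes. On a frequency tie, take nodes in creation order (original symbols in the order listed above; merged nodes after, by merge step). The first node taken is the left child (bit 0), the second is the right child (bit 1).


Huffman tree construction:
Step 1: Merge F(3) + H(18) = 21
Step 2: Merge J(21) + (F+H)(21) = 42
Step 3: Merge B(28) + (J+(F+H))(42) = 70
Read each symbol's code off the tree from the root (left child = 0, right child = 1).

Codes:
  F: 110 (length 3)
  B: 0 (length 1)
  H: 111 (length 3)
  J: 10 (length 2)
Average code length: 133/70 = 1.9000 bits/symbol


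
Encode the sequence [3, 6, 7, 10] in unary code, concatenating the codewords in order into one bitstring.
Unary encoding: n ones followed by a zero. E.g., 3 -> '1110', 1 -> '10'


Encode each number as n ones followed by a terminating 0:
  3 -> 1110 (4 bits)
  6 -> 1111110 (7 bits)
  7 -> 11111110 (8 bits)
  10 -> 11111111110 (11 bits)
Total length = 4 + 7 + 8 + 11 = 30 bits.

Unary([3, 6, 7, 10]) = 111011111101111111011111111110 (30 bits)


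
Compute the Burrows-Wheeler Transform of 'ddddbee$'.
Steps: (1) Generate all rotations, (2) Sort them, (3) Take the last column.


Rotations (sorted):
  0: $ddddbee -> last char: e
  1: bee$dddd -> last char: d
  2: dbee$ddd -> last char: d
  3: ddbee$dd -> last char: d
  4: dddbee$d -> last char: d
  5: ddddbee$ -> last char: $
  6: e$ddddbe -> last char: e
  7: ee$ddddb -> last char: b


BWT = edddd$eb


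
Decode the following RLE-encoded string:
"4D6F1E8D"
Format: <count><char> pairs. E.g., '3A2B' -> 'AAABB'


Expanding each <count><char> pair:
  4D -> 'DDDD'
  6F -> 'FFFFFF'
  1E -> 'E'
  8D -> 'DDDDDDDD'

Decoded = DDDDFFFFFFEDDDDDDDD


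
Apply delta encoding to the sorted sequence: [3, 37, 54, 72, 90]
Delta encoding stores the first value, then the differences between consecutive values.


First value: 3
Deltas:
  37 - 3 = 34
  54 - 37 = 17
  72 - 54 = 18
  90 - 72 = 18


Delta encoded: [3, 34, 17, 18, 18]


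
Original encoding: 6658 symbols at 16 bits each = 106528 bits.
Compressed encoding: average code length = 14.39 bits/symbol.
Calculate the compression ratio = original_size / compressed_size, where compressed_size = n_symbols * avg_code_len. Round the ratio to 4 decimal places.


original_size = n_symbols * orig_bits = 6658 * 16 = 106528 bits
compressed_size = n_symbols * avg_code_len = 6658 * 14.39 = 95808.62 bits
ratio = original_size / compressed_size = 106528 / 95808.62 = 1.1119

Compression ratio = 1.1119


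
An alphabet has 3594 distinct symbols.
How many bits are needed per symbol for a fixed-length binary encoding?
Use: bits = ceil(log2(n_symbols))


log2(3594) = 11.8114
Bracket: 2^11 = 2048 < 3594 <= 2^12 = 4096
So ceil(log2(3594)) = 12

bits = ceil(log2(3594)) = ceil(11.8114) = 12 bits


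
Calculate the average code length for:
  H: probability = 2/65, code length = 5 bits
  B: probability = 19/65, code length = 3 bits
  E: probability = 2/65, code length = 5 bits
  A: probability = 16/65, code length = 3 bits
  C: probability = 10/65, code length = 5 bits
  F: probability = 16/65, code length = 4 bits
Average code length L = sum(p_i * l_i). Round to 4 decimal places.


Weighted contributions p_i * l_i:
  H: (2/65) * 5 = 10/65
  B: (19/65) * 3 = 57/65
  E: (2/65) * 5 = 10/65
  A: (16/65) * 3 = 48/65
  C: (10/65) * 5 = 50/65
  F: (16/65) * 4 = 64/65
Sum = (10 + 57 + 10 + 48 + 50 + 64)/65 = 239/65

L = 239/65 = 3.6769 bits/symbol


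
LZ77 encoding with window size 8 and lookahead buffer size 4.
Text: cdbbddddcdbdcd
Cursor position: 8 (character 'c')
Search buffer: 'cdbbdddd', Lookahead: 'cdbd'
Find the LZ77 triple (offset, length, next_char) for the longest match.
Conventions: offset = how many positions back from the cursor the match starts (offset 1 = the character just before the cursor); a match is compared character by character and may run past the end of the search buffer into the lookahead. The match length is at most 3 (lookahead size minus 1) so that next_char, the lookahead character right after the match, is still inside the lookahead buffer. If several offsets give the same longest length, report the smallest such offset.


Try each offset into the search buffer:
  offset=1 (pos 7, char 'd'): match length 0
  offset=2 (pos 6, char 'd'): match length 0
  offset=3 (pos 5, char 'd'): match length 0
  offset=4 (pos 4, char 'd'): match length 0
  offset=5 (pos 3, char 'b'): match length 0
  offset=6 (pos 2, char 'b'): match length 0
  offset=7 (pos 1, char 'd'): match length 0
  offset=8 (pos 0, char 'c'): match length 3
Longest match has length 3 at offset 8.
next_char = character at position 8 + 3 = 11 -> 'd'

Best match: offset=8, length=3 (matching 'cdb' starting at position 0)
LZ77 triple: (8, 3, 'd')


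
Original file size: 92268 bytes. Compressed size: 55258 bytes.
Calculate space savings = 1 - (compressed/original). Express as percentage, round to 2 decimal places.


ratio = compressed/original = 55258/92268 = 0.598886
savings = 1 - ratio = 1 - 0.598886 = 0.401114
as a percentage: 0.401114 * 100 = 40.11%

Space savings = 1 - 55258/92268 = 40.11%


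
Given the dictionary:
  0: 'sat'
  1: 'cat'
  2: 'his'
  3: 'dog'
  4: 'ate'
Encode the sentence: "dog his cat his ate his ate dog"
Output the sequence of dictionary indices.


Look up each word in the dictionary:
  'dog' -> 3
  'his' -> 2
  'cat' -> 1
  'his' -> 2
  'ate' -> 4
  'his' -> 2
  'ate' -> 4
  'dog' -> 3

Encoded: [3, 2, 1, 2, 4, 2, 4, 3]


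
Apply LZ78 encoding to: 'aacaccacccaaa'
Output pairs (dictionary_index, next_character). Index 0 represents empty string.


LZ78 encoding steps:
Dictionary: {0: ''}
Step 1: w='' (idx 0), next='a' -> output (0, 'a'), add 'a' as idx 1
Step 2: w='a' (idx 1), next='c' -> output (1, 'c'), add 'ac' as idx 2
Step 3: w='ac' (idx 2), next='c' -> output (2, 'c'), add 'acc' as idx 3
Step 4: w='acc' (idx 3), next='c' -> output (3, 'c'), add 'accc' as idx 4
Step 5: w='a' (idx 1), next='a' -> output (1, 'a'), add 'aa' as idx 5
Step 6: w='a' (idx 1), end of input -> output (1, '')


Encoded: [(0, 'a'), (1, 'c'), (2, 'c'), (3, 'c'), (1, 'a'), (1, '')]


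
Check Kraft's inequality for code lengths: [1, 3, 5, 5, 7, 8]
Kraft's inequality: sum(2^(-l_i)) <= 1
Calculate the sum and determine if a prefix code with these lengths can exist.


Sum = 2^(-1) + 2^(-3) + 2^(-5) + 2^(-5) + 2^(-7) + 2^(-8)
    = 0.5 + 0.125 + 0.03125 + 0.03125 + 0.0078125 + 0.00390625
    = 179/256 = 0.69921875
Since 0.69921875 <= 1, Kraft's inequality IS satisfied.
A prefix code with these lengths CAN exist.

Kraft sum = 0.69921875. Satisfied.


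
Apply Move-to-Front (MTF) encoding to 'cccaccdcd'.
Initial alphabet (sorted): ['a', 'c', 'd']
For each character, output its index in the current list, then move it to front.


MTF encoding:
'c': index 1 in ['a', 'c', 'd'] -> ['c', 'a', 'd']
'c': index 0 in ['c', 'a', 'd'] -> ['c', 'a', 'd']
'c': index 0 in ['c', 'a', 'd'] -> ['c', 'a', 'd']
'a': index 1 in ['c', 'a', 'd'] -> ['a', 'c', 'd']
'c': index 1 in ['a', 'c', 'd'] -> ['c', 'a', 'd']
'c': index 0 in ['c', 'a', 'd'] -> ['c', 'a', 'd']
'd': index 2 in ['c', 'a', 'd'] -> ['d', 'c', 'a']
'c': index 1 in ['d', 'c', 'a'] -> ['c', 'd', 'a']
'd': index 1 in ['c', 'd', 'a'] -> ['d', 'c', 'a']


Output: [1, 0, 0, 1, 1, 0, 2, 1, 1]


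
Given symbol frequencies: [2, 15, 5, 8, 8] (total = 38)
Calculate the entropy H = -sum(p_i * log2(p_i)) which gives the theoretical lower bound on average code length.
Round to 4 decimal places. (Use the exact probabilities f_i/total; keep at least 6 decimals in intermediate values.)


Per-symbol terms -p_i * log2(p_i) with p_i = f_i/38:
  p = 2/38 = 0.052632: log2(p) = -4.247928, -p*log2(p) = 0.223575
  p = 15/38 = 0.394737: log2(p) = -1.341037, -p*log2(p) = 0.529357
  p = 5/38 = 0.131579: log2(p) = -2.925999, -p*log2(p) = 0.385000
  p = 8/38 = 0.210526: log2(p) = -2.247928, -p*log2(p) = 0.473248
  p = 8/38 = 0.210526: log2(p) = -2.247928, -p*log2(p) = 0.473248
H = 0.223575 + 0.529357 + 0.385000 + 0.473248 + 0.473248 = 2.084428

H = 2.0844 bits/symbol


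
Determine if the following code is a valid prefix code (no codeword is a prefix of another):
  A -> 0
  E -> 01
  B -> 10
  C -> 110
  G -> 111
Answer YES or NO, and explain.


Checking each pair (does one codeword prefix another?):
  A='0' vs E='01': prefix -- VIOLATION

NO -- this is NOT a valid prefix code. A (0) is a prefix of E (01).


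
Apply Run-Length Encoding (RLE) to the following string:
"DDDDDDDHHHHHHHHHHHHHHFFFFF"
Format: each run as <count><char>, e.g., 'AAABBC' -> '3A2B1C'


Scanning runs left to right:
  i=0: run of 'D' x 7 -> '7D'
  i=7: run of 'H' x 14 -> '14H'
  i=21: run of 'F' x 5 -> '5F'

RLE = 7D14H5F


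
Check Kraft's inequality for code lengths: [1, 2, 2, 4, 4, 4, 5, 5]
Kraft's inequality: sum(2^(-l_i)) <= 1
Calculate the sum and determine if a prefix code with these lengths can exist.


Sum = 2^(-1) + 2^(-2) + 2^(-2) + 2^(-4) + 2^(-4) + 2^(-4) + 2^(-5) + 2^(-5)
    = 0.5 + 0.25 + 0.25 + 0.0625 + 0.0625 + 0.0625 + 0.03125 + 0.03125
    = 40/32 = 1.25
Since 1.25 > 1, Kraft's inequality is NOT satisfied.
A prefix code with these lengths CANNOT exist.

Kraft sum = 1.25. Not satisfied.


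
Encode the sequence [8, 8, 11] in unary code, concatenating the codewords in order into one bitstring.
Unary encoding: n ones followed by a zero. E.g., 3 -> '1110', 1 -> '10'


Encode each number as n ones followed by a terminating 0:
  8 -> 111111110 (9 bits)
  8 -> 111111110 (9 bits)
  11 -> 111111111110 (12 bits)
Total length = 9 + 9 + 12 = 30 bits.

Unary([8, 8, 11]) = 111111110111111110111111111110 (30 bits)


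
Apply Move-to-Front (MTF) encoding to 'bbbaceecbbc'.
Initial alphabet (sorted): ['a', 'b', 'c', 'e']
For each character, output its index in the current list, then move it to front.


MTF encoding:
'b': index 1 in ['a', 'b', 'c', 'e'] -> ['b', 'a', 'c', 'e']
'b': index 0 in ['b', 'a', 'c', 'e'] -> ['b', 'a', 'c', 'e']
'b': index 0 in ['b', 'a', 'c', 'e'] -> ['b', 'a', 'c', 'e']
'a': index 1 in ['b', 'a', 'c', 'e'] -> ['a', 'b', 'c', 'e']
'c': index 2 in ['a', 'b', 'c', 'e'] -> ['c', 'a', 'b', 'e']
'e': index 3 in ['c', 'a', 'b', 'e'] -> ['e', 'c', 'a', 'b']
'e': index 0 in ['e', 'c', 'a', 'b'] -> ['e', 'c', 'a', 'b']
'c': index 1 in ['e', 'c', 'a', 'b'] -> ['c', 'e', 'a', 'b']
'b': index 3 in ['c', 'e', 'a', 'b'] -> ['b', 'c', 'e', 'a']
'b': index 0 in ['b', 'c', 'e', 'a'] -> ['b', 'c', 'e', 'a']
'c': index 1 in ['b', 'c', 'e', 'a'] -> ['c', 'b', 'e', 'a']


Output: [1, 0, 0, 1, 2, 3, 0, 1, 3, 0, 1]


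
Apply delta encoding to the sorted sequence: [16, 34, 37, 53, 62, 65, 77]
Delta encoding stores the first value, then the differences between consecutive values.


First value: 16
Deltas:
  34 - 16 = 18
  37 - 34 = 3
  53 - 37 = 16
  62 - 53 = 9
  65 - 62 = 3
  77 - 65 = 12


Delta encoded: [16, 18, 3, 16, 9, 3, 12]


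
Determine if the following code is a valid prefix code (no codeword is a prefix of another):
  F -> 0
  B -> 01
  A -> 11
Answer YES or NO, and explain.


Checking each pair (does one codeword prefix another?):
  F='0' vs B='01': prefix -- VIOLATION

NO -- this is NOT a valid prefix code. F (0) is a prefix of B (01).


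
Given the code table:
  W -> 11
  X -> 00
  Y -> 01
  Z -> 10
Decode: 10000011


Decoding:
10 -> Z
00 -> X
00 -> X
11 -> W


Result: ZXXW


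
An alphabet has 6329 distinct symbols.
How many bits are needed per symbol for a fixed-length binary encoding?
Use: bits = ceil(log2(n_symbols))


log2(6329) = 12.6278
Bracket: 2^12 = 4096 < 6329 <= 2^13 = 8192
So ceil(log2(6329)) = 13

bits = ceil(log2(6329)) = ceil(12.6278) = 13 bits


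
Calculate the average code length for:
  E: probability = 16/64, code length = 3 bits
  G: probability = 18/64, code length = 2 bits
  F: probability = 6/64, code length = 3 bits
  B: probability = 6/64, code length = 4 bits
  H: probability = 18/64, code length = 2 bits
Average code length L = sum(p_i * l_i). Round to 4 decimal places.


Weighted contributions p_i * l_i:
  E: (16/64) * 3 = 48/64
  G: (18/64) * 2 = 36/64
  F: (6/64) * 3 = 18/64
  B: (6/64) * 4 = 24/64
  H: (18/64) * 2 = 36/64
Sum = (48 + 36 + 18 + 24 + 36)/64 = 162/64

L = 162/64 = 2.5313 bits/symbol


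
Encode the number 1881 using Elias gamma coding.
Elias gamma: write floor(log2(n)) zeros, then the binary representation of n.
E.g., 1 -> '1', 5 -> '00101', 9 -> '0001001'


num_bits = floor(log2(1881)) + 1 = 11
leading_zeros = num_bits - 1 = 10
binary(1881) = 11101011001

Elias gamma(1881) = '0000000000' + '11101011001' = 000000000011101011001 (21 bits)


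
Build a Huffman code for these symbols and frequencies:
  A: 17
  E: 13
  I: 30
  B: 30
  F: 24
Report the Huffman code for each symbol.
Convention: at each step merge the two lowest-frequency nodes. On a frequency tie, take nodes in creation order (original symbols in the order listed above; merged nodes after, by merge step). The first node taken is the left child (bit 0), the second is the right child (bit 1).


Huffman tree construction:
Step 1: Merge E(13) + A(17) = 30
Step 2: Merge F(24) + I(30) = 54
Step 3: Merge B(30) + (E+A)(30) = 60
Step 4: Merge (F+I)(54) + (B+(E+A))(60) = 114
Read each symbol's code off the tree from the root (left child = 0, right child = 1).

Codes:
  A: 111 (length 3)
  E: 110 (length 3)
  I: 01 (length 2)
  B: 10 (length 2)
  F: 00 (length 2)
Average code length: 258/114 = 2.2632 bits/symbol
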